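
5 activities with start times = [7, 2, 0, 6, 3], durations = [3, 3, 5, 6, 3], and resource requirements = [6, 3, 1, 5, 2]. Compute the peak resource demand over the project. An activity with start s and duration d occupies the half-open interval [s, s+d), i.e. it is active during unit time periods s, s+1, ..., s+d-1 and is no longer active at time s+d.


Each activity i is active on [start_i, start_i + duration_i).
Compute total resource usage per time slot:
  t=0: active resources = [1], total = 1
  t=1: active resources = [1], total = 1
  t=2: active resources = [3, 1], total = 4
  t=3: active resources = [3, 1, 2], total = 6
  t=4: active resources = [3, 1, 2], total = 6
  t=5: active resources = [2], total = 2
  t=6: active resources = [5], total = 5
  t=7: active resources = [6, 5], total = 11
  t=8: active resources = [6, 5], total = 11
  t=9: active resources = [6, 5], total = 11
  t=10: active resources = [5], total = 5
  t=11: active resources = [5], total = 5
Peak resource demand = 11

11


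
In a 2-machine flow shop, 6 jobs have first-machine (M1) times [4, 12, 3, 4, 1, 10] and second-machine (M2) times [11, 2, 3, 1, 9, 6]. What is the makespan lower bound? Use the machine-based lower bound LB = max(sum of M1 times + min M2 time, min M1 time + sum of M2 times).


LB1 = sum(M1 times) + min(M2 times) = 34 + 1 = 35
LB2 = min(M1 times) + sum(M2 times) = 1 + 32 = 33
Lower bound = max(LB1, LB2) = max(35, 33) = 35

35


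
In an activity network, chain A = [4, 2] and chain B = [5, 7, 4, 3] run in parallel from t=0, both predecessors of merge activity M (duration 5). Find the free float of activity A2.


ES(A2) = sum of predecessors on chain A = 4
EF(A2) = ES + duration = 4 + 2 = 6
Successor of A2 is M. ES(M) = max(sum(A), sum(B)) = max(6, 19) = 19
Free float = ES(successor) - EF(current) = 19 - 6 = 13

13


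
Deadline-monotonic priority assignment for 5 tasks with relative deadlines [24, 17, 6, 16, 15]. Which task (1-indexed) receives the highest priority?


Sort tasks by relative deadline (ascending):
  Task 3: deadline = 6
  Task 5: deadline = 15
  Task 4: deadline = 16
  Task 2: deadline = 17
  Task 1: deadline = 24
Priority order (highest first): [3, 5, 4, 2, 1]
Highest priority task = 3

3


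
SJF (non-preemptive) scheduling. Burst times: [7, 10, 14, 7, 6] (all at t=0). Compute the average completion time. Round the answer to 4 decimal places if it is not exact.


SJF order (ascending): [6, 7, 7, 10, 14]
Completion times:
  Job 1: burst=6, C=6
  Job 2: burst=7, C=13
  Job 3: burst=7, C=20
  Job 4: burst=10, C=30
  Job 5: burst=14, C=44
Average completion = 113/5 = 22.6

22.6


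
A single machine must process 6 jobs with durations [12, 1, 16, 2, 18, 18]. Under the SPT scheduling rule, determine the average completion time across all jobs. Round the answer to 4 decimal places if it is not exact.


Sort jobs by processing time (SPT order): [1, 2, 12, 16, 18, 18]
Compute completion times sequentially:
  Job 1: processing = 1, completes at 1
  Job 2: processing = 2, completes at 3
  Job 3: processing = 12, completes at 15
  Job 4: processing = 16, completes at 31
  Job 5: processing = 18, completes at 49
  Job 6: processing = 18, completes at 67
Sum of completion times = 166
Average completion time = 166/6 = 27.6667

27.6667


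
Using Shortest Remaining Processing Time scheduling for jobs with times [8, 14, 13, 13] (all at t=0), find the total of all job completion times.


Since all jobs arrive at t=0, SRPT equals SPT ordering.
SPT order: [8, 13, 13, 14]
Completion times:
  Job 1: p=8, C=8
  Job 2: p=13, C=21
  Job 3: p=13, C=34
  Job 4: p=14, C=48
Total completion time = 8 + 21 + 34 + 48 = 111

111


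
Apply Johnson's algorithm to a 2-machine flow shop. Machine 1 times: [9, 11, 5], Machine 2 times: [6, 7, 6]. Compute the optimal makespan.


Apply Johnson's rule:
  Group 1 (a <= b): [(3, 5, 6)]
  Group 2 (a > b): [(2, 11, 7), (1, 9, 6)]
Optimal job order: [3, 2, 1]
Schedule:
  Job 3: M1 done at 5, M2 done at 11
  Job 2: M1 done at 16, M2 done at 23
  Job 1: M1 done at 25, M2 done at 31
Makespan = 31

31


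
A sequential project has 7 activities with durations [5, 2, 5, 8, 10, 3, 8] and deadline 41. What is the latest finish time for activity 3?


LF(activity 3) = deadline - sum of successor durations
Successors: activities 4 through 7 with durations [8, 10, 3, 8]
Sum of successor durations = 29
LF = 41 - 29 = 12

12


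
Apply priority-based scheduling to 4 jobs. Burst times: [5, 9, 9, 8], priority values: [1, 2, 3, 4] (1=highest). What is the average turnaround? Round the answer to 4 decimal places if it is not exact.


Sort by priority (ascending = highest first):
Order: [(1, 5), (2, 9), (3, 9), (4, 8)]
Completion times:
  Priority 1, burst=5, C=5
  Priority 2, burst=9, C=14
  Priority 3, burst=9, C=23
  Priority 4, burst=8, C=31
Average turnaround = 73/4 = 18.25

18.25


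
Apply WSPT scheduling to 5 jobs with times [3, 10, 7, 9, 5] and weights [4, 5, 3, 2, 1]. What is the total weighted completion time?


Compute p/w ratios and sort ascending (WSPT): [(3, 4), (10, 5), (7, 3), (9, 2), (5, 1)]
Compute weighted completion times:
  Job (p=3,w=4): C=3, w*C=4*3=12
  Job (p=10,w=5): C=13, w*C=5*13=65
  Job (p=7,w=3): C=20, w*C=3*20=60
  Job (p=9,w=2): C=29, w*C=2*29=58
  Job (p=5,w=1): C=34, w*C=1*34=34
Total weighted completion time = 229

229


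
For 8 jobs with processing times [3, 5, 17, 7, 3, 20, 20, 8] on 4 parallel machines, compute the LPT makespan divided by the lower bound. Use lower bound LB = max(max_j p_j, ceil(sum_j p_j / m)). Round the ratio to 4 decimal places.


LPT order: [20, 20, 17, 8, 7, 5, 3, 3]
Machine loads after assignment: [23, 20, 20, 20]
LPT makespan = 23
Lower bound = max(max_job, ceil(total/4)) = max(20, 21) = 21
Ratio = 23 / 21 = 1.0952

1.0952


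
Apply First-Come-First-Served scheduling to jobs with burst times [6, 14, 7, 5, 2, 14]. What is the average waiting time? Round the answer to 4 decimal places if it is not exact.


FCFS order (as given): [6, 14, 7, 5, 2, 14]
Waiting times:
  Job 1: wait = 0
  Job 2: wait = 6
  Job 3: wait = 20
  Job 4: wait = 27
  Job 5: wait = 32
  Job 6: wait = 34
Sum of waiting times = 119
Average waiting time = 119/6 = 19.8333

19.8333


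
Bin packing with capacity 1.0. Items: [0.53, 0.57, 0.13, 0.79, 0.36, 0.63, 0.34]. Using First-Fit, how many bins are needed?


Place items sequentially using First-Fit:
  Item 0.53 -> new Bin 1
  Item 0.57 -> new Bin 2
  Item 0.13 -> Bin 1 (now 0.66)
  Item 0.79 -> new Bin 3
  Item 0.36 -> Bin 2 (now 0.93)
  Item 0.63 -> new Bin 4
  Item 0.34 -> Bin 1 (now 1.0)
Total bins used = 4

4


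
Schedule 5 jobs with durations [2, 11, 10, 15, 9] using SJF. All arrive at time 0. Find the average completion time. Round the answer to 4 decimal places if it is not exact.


SJF order (ascending): [2, 9, 10, 11, 15]
Completion times:
  Job 1: burst=2, C=2
  Job 2: burst=9, C=11
  Job 3: burst=10, C=21
  Job 4: burst=11, C=32
  Job 5: burst=15, C=47
Average completion = 113/5 = 22.6

22.6


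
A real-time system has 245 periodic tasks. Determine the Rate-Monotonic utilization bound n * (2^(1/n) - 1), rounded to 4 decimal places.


Compute 2^(1/245) = 1.0028331781
Subtract 1: 1.0028331781 - 1 = 0.0028331781
Multiply by n: 245 * 0.0028331781 = 0.6941286345
Round to 4 dp: 0.6941

0.6941


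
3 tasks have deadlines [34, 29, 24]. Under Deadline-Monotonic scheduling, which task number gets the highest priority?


Sort tasks by relative deadline (ascending):
  Task 3: deadline = 24
  Task 2: deadline = 29
  Task 1: deadline = 34
Priority order (highest first): [3, 2, 1]
Highest priority task = 3

3


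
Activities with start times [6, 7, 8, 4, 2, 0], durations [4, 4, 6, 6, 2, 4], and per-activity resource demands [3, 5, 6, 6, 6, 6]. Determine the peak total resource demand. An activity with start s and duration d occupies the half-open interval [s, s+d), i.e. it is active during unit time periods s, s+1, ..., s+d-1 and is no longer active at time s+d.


Each activity i is active on [start_i, start_i + duration_i).
Compute total resource usage per time slot:
  t=0: active resources = [6], total = 6
  t=1: active resources = [6], total = 6
  t=2: active resources = [6, 6], total = 12
  t=3: active resources = [6, 6], total = 12
  t=4: active resources = [6], total = 6
  t=5: active resources = [6], total = 6
  t=6: active resources = [3, 6], total = 9
  t=7: active resources = [3, 5, 6], total = 14
  t=8: active resources = [3, 5, 6, 6], total = 20
  t=9: active resources = [3, 5, 6, 6], total = 20
  t=10: active resources = [5, 6], total = 11
  t=11: active resources = [6], total = 6
  t=12: active resources = [6], total = 6
  t=13: active resources = [6], total = 6
Peak resource demand = 20

20


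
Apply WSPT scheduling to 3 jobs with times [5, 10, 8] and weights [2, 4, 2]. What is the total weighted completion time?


Compute p/w ratios and sort ascending (WSPT): [(5, 2), (10, 4), (8, 2)]
Compute weighted completion times:
  Job (p=5,w=2): C=5, w*C=2*5=10
  Job (p=10,w=4): C=15, w*C=4*15=60
  Job (p=8,w=2): C=23, w*C=2*23=46
Total weighted completion time = 116

116


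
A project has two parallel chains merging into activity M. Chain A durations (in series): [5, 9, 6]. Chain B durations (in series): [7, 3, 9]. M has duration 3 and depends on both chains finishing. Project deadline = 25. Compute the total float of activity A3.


Forward pass: ES(A3) = sum of predecessors on chain A = 14
EF = ES + duration = 14 + 6 = 20
Backward pass: LF(M) = deadline = 25; LS(M) = 25 - 3 = 22
LF(A3) = LS(M) - sum(successors on chain A) = 22 - 0 = 22
LS = LF - duration = 22 - 6 = 16
Total float = LS - ES = 16 - 14 = 2

2


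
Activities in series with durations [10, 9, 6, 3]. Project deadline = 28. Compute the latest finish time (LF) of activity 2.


LF(activity 2) = deadline - sum of successor durations
Successors: activities 3 through 4 with durations [6, 3]
Sum of successor durations = 9
LF = 28 - 9 = 19

19


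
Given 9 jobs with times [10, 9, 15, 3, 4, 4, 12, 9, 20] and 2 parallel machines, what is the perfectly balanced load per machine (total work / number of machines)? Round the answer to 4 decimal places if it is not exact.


Total processing time = 10 + 9 + 15 + 3 + 4 + 4 + 12 + 9 + 20 = 86
Number of machines = 2
Ideal balanced load = 86 / 2 = 43.0

43.0


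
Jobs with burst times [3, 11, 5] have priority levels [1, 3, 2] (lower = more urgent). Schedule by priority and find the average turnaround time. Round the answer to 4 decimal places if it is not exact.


Sort by priority (ascending = highest first):
Order: [(1, 3), (2, 5), (3, 11)]
Completion times:
  Priority 1, burst=3, C=3
  Priority 2, burst=5, C=8
  Priority 3, burst=11, C=19
Average turnaround = 30/3 = 10.0

10.0


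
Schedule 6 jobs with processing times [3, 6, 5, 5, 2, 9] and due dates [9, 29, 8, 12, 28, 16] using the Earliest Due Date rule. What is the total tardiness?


Sort by due date (EDD order): [(5, 8), (3, 9), (5, 12), (9, 16), (2, 28), (6, 29)]
Compute completion times and tardiness:
  Job 1: p=5, d=8, C=5, tardiness=max(0,5-8)=0
  Job 2: p=3, d=9, C=8, tardiness=max(0,8-9)=0
  Job 3: p=5, d=12, C=13, tardiness=max(0,13-12)=1
  Job 4: p=9, d=16, C=22, tardiness=max(0,22-16)=6
  Job 5: p=2, d=28, C=24, tardiness=max(0,24-28)=0
  Job 6: p=6, d=29, C=30, tardiness=max(0,30-29)=1
Total tardiness = 8

8


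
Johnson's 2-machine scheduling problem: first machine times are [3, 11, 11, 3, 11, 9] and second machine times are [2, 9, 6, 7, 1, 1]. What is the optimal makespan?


Apply Johnson's rule:
  Group 1 (a <= b): [(4, 3, 7)]
  Group 2 (a > b): [(2, 11, 9), (3, 11, 6), (1, 3, 2), (5, 11, 1), (6, 9, 1)]
Optimal job order: [4, 2, 3, 1, 5, 6]
Schedule:
  Job 4: M1 done at 3, M2 done at 10
  Job 2: M1 done at 14, M2 done at 23
  Job 3: M1 done at 25, M2 done at 31
  Job 1: M1 done at 28, M2 done at 33
  Job 5: M1 done at 39, M2 done at 40
  Job 6: M1 done at 48, M2 done at 49
Makespan = 49

49


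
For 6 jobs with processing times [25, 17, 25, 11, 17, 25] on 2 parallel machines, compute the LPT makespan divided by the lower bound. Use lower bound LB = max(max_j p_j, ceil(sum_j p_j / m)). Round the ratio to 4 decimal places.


LPT order: [25, 25, 25, 17, 17, 11]
Machine loads after assignment: [61, 59]
LPT makespan = 61
Lower bound = max(max_job, ceil(total/2)) = max(25, 60) = 60
Ratio = 61 / 60 = 1.0167

1.0167


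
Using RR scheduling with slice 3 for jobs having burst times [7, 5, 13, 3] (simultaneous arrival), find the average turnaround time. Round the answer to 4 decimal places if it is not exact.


Time quantum = 3
Execution trace:
  J1 runs 3 units, time = 3
  J2 runs 3 units, time = 6
  J3 runs 3 units, time = 9
  J4 runs 3 units, time = 12
  J1 runs 3 units, time = 15
  J2 runs 2 units, time = 17
  J3 runs 3 units, time = 20
  J1 runs 1 units, time = 21
  J3 runs 3 units, time = 24
  J3 runs 3 units, time = 27
  J3 runs 1 units, time = 28
Finish times: [21, 17, 28, 12]
Average turnaround = 78/4 = 19.5

19.5


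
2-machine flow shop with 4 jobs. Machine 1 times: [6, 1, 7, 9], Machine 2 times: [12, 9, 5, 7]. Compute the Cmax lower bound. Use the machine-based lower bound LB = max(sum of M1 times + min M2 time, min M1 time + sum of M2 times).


LB1 = sum(M1 times) + min(M2 times) = 23 + 5 = 28
LB2 = min(M1 times) + sum(M2 times) = 1 + 33 = 34
Lower bound = max(LB1, LB2) = max(28, 34) = 34

34


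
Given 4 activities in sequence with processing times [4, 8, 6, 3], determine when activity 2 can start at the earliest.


Activity 2 starts after activities 1 through 1 complete.
Predecessor durations: [4]
ES = 4 = 4

4


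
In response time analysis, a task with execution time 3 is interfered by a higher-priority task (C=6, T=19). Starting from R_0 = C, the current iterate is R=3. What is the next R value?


R_next = C + ceil(R_prev / T_hp) * C_hp
ceil(3 / 19) = ceil(0.1579) = 1
Interference = 1 * 6 = 6
R_next = 3 + 6 = 9

9


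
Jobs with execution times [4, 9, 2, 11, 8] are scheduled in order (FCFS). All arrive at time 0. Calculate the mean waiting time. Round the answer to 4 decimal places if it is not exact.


FCFS order (as given): [4, 9, 2, 11, 8]
Waiting times:
  Job 1: wait = 0
  Job 2: wait = 4
  Job 3: wait = 13
  Job 4: wait = 15
  Job 5: wait = 26
Sum of waiting times = 58
Average waiting time = 58/5 = 11.6

11.6


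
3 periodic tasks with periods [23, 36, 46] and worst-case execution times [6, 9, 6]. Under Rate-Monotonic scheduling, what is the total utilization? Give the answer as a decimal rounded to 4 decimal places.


Compute individual utilizations (exact fractions):
  Task 1: C/T = 6/23 (approx. 0.2609)
  Task 2: C/T = 9/36 = 1/4 (approx. 0.25)
  Task 3: C/T = 6/46 = 3/23 (approx. 0.1304)
Total utilization U = 6/23 + 1/4 + 3/23 = 59/92
Rounded to 4 decimal places: U = 0.6413
RM (Liu & Layland) bound for 3 tasks = 0.779763; compare with U = 59/92 (approx. 0.641304)
U <= bound, so schedulable by RM sufficient condition.

0.6413


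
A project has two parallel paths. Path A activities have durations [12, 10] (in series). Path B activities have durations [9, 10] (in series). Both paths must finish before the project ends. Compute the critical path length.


Path A total = 12 + 10 = 22
Path B total = 9 + 10 = 19
Critical path = longest path = max(22, 19) = 22

22


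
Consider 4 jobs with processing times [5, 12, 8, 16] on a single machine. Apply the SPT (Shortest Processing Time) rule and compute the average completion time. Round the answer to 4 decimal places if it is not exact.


Sort jobs by processing time (SPT order): [5, 8, 12, 16]
Compute completion times sequentially:
  Job 1: processing = 5, completes at 5
  Job 2: processing = 8, completes at 13
  Job 3: processing = 12, completes at 25
  Job 4: processing = 16, completes at 41
Sum of completion times = 84
Average completion time = 84/4 = 21.0

21.0


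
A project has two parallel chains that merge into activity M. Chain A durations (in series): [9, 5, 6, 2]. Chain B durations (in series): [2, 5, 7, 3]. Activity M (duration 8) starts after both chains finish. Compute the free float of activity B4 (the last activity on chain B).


ES(B4) = sum of predecessors on chain B = 14
EF(B4) = ES + duration = 14 + 3 = 17
Successor of B4 is M. ES(M) = max(sum(A), sum(B)) = max(22, 17) = 22
Free float = ES(successor) - EF(current) = 22 - 17 = 5

5


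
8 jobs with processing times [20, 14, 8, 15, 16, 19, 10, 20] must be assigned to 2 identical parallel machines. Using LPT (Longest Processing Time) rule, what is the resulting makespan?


Sort jobs in decreasing order (LPT): [20, 20, 19, 16, 15, 14, 10, 8]
Assign each job to the least loaded machine:
  Machine 1: jobs [20, 19, 14, 8], load = 61
  Machine 2: jobs [20, 16, 15, 10], load = 61
Makespan = max load = 61

61


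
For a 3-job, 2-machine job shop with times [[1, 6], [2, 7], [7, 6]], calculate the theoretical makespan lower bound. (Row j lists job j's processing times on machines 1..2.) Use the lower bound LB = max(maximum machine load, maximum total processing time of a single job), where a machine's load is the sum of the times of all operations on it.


Machine loads:
  Machine 1: 1 + 2 + 7 = 10
  Machine 2: 6 + 7 + 6 = 19
Max machine load = 19
Job totals:
  Job 1: 7
  Job 2: 9
  Job 3: 13
Max job total = 13
Lower bound = max(19, 13) = 19

19


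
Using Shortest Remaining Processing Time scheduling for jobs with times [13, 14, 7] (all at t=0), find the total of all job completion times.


Since all jobs arrive at t=0, SRPT equals SPT ordering.
SPT order: [7, 13, 14]
Completion times:
  Job 1: p=7, C=7
  Job 2: p=13, C=20
  Job 3: p=14, C=34
Total completion time = 7 + 20 + 34 = 61

61


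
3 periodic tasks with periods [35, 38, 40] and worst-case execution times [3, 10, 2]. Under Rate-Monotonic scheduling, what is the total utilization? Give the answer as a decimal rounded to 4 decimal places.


Compute individual utilizations (exact fractions):
  Task 1: C/T = 3/35 (approx. 0.0857)
  Task 2: C/T = 10/38 = 5/19 (approx. 0.2632)
  Task 3: C/T = 2/40 = 1/20 (approx. 0.05)
Total utilization U = 3/35 + 5/19 + 1/20 = 1061/2660
Rounded to 4 decimal places: U = 0.3989
RM (Liu & Layland) bound for 3 tasks = 0.779763; compare with U = 1061/2660 (approx. 0.398872)
U <= bound, so schedulable by RM sufficient condition.

0.3989


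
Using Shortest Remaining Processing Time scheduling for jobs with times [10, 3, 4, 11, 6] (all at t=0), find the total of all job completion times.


Since all jobs arrive at t=0, SRPT equals SPT ordering.
SPT order: [3, 4, 6, 10, 11]
Completion times:
  Job 1: p=3, C=3
  Job 2: p=4, C=7
  Job 3: p=6, C=13
  Job 4: p=10, C=23
  Job 5: p=11, C=34
Total completion time = 3 + 7 + 13 + 23 + 34 = 80

80


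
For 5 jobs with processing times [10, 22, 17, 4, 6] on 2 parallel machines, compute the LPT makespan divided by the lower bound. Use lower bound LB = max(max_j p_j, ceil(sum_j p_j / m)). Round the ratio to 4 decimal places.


LPT order: [22, 17, 10, 6, 4]
Machine loads after assignment: [28, 31]
LPT makespan = 31
Lower bound = max(max_job, ceil(total/2)) = max(22, 30) = 30
Ratio = 31 / 30 = 1.0333

1.0333


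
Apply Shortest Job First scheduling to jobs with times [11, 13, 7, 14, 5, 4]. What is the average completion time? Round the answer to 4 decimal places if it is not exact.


SJF order (ascending): [4, 5, 7, 11, 13, 14]
Completion times:
  Job 1: burst=4, C=4
  Job 2: burst=5, C=9
  Job 3: burst=7, C=16
  Job 4: burst=11, C=27
  Job 5: burst=13, C=40
  Job 6: burst=14, C=54
Average completion = 150/6 = 25.0

25.0


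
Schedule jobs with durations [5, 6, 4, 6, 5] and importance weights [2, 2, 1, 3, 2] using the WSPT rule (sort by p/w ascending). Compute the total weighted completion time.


Compute p/w ratios and sort ascending (WSPT): [(6, 3), (5, 2), (5, 2), (6, 2), (4, 1)]
Compute weighted completion times:
  Job (p=6,w=3): C=6, w*C=3*6=18
  Job (p=5,w=2): C=11, w*C=2*11=22
  Job (p=5,w=2): C=16, w*C=2*16=32
  Job (p=6,w=2): C=22, w*C=2*22=44
  Job (p=4,w=1): C=26, w*C=1*26=26
Total weighted completion time = 142

142


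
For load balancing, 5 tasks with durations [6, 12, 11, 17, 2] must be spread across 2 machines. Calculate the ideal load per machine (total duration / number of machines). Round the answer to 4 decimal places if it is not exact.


Total processing time = 6 + 12 + 11 + 17 + 2 = 48
Number of machines = 2
Ideal balanced load = 48 / 2 = 24.0

24.0


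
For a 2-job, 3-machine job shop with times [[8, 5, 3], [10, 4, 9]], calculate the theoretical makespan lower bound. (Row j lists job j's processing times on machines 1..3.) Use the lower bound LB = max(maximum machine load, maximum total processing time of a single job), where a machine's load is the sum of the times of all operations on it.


Machine loads:
  Machine 1: 8 + 10 = 18
  Machine 2: 5 + 4 = 9
  Machine 3: 3 + 9 = 12
Max machine load = 18
Job totals:
  Job 1: 16
  Job 2: 23
Max job total = 23
Lower bound = max(18, 23) = 23

23


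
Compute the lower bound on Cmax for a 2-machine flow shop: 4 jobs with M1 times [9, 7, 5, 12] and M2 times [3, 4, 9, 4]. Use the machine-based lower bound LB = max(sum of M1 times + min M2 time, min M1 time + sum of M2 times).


LB1 = sum(M1 times) + min(M2 times) = 33 + 3 = 36
LB2 = min(M1 times) + sum(M2 times) = 5 + 20 = 25
Lower bound = max(LB1, LB2) = max(36, 25) = 36

36


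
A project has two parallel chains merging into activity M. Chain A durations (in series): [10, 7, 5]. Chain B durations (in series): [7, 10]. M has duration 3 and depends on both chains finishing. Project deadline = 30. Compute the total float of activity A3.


Forward pass: ES(A3) = sum of predecessors on chain A = 17
EF = ES + duration = 17 + 5 = 22
Backward pass: LF(M) = deadline = 30; LS(M) = 30 - 3 = 27
LF(A3) = LS(M) - sum(successors on chain A) = 27 - 0 = 27
LS = LF - duration = 27 - 5 = 22
Total float = LS - ES = 22 - 17 = 5

5


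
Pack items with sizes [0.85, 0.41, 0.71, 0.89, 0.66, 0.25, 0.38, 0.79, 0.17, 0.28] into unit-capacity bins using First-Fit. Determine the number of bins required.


Place items sequentially using First-Fit:
  Item 0.85 -> new Bin 1
  Item 0.41 -> new Bin 2
  Item 0.71 -> new Bin 3
  Item 0.89 -> new Bin 4
  Item 0.66 -> new Bin 5
  Item 0.25 -> Bin 2 (now 0.66)
  Item 0.38 -> new Bin 6
  Item 0.79 -> new Bin 7
  Item 0.17 -> Bin 2 (now 0.83)
  Item 0.28 -> Bin 3 (now 0.99)
Total bins used = 7

7


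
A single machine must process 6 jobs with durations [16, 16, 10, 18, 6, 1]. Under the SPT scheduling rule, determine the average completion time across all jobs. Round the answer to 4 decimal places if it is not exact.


Sort jobs by processing time (SPT order): [1, 6, 10, 16, 16, 18]
Compute completion times sequentially:
  Job 1: processing = 1, completes at 1
  Job 2: processing = 6, completes at 7
  Job 3: processing = 10, completes at 17
  Job 4: processing = 16, completes at 33
  Job 5: processing = 16, completes at 49
  Job 6: processing = 18, completes at 67
Sum of completion times = 174
Average completion time = 174/6 = 29.0

29.0


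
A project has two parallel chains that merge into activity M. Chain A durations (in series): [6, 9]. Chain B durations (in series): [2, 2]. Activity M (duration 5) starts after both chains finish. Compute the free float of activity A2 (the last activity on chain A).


ES(A2) = sum of predecessors on chain A = 6
EF(A2) = ES + duration = 6 + 9 = 15
Successor of A2 is M. ES(M) = max(sum(A), sum(B)) = max(15, 4) = 15
Free float = ES(successor) - EF(current) = 15 - 15 = 0

0


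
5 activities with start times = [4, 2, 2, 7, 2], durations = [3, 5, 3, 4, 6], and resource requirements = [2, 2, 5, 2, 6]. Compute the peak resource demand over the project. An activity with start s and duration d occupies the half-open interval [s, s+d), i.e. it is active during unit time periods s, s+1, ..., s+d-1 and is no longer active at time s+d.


Each activity i is active on [start_i, start_i + duration_i).
Compute total resource usage per time slot:
  t=0: active resources = [], total = 0
  t=1: active resources = [], total = 0
  t=2: active resources = [2, 5, 6], total = 13
  t=3: active resources = [2, 5, 6], total = 13
  t=4: active resources = [2, 2, 5, 6], total = 15
  t=5: active resources = [2, 2, 6], total = 10
  t=6: active resources = [2, 2, 6], total = 10
  t=7: active resources = [2, 6], total = 8
  t=8: active resources = [2], total = 2
  t=9: active resources = [2], total = 2
  t=10: active resources = [2], total = 2
Peak resource demand = 15

15


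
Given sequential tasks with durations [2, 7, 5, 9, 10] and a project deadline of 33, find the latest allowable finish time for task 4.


LF(activity 4) = deadline - sum of successor durations
Successors: activities 5 through 5 with durations [10]
Sum of successor durations = 10
LF = 33 - 10 = 23

23


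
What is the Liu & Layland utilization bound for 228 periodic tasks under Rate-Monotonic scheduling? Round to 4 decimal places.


Compute 2^(1/228) = 1.0030447451
Subtract 1: 1.0030447451 - 1 = 0.0030447451
Multiply by n: 228 * 0.0030447451 = 0.6942018828
Round to 4 dp: 0.6942

0.6942


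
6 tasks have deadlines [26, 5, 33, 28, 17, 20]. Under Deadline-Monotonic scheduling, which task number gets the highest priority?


Sort tasks by relative deadline (ascending):
  Task 2: deadline = 5
  Task 5: deadline = 17
  Task 6: deadline = 20
  Task 1: deadline = 26
  Task 4: deadline = 28
  Task 3: deadline = 33
Priority order (highest first): [2, 5, 6, 1, 4, 3]
Highest priority task = 2

2


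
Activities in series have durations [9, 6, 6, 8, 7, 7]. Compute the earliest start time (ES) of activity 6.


Activity 6 starts after activities 1 through 5 complete.
Predecessor durations: [9, 6, 6, 8, 7]
ES = 9 + 6 + 6 + 8 + 7 = 36

36


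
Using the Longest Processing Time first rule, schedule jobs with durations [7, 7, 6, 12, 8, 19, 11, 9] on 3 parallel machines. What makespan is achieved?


Sort jobs in decreasing order (LPT): [19, 12, 11, 9, 8, 7, 7, 6]
Assign each job to the least loaded machine:
  Machine 1: jobs [19, 7], load = 26
  Machine 2: jobs [12, 8, 7], load = 27
  Machine 3: jobs [11, 9, 6], load = 26
Makespan = max load = 27

27


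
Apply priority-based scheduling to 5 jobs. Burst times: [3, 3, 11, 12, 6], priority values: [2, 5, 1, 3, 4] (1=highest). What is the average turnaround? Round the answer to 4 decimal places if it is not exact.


Sort by priority (ascending = highest first):
Order: [(1, 11), (2, 3), (3, 12), (4, 6), (5, 3)]
Completion times:
  Priority 1, burst=11, C=11
  Priority 2, burst=3, C=14
  Priority 3, burst=12, C=26
  Priority 4, burst=6, C=32
  Priority 5, burst=3, C=35
Average turnaround = 118/5 = 23.6

23.6


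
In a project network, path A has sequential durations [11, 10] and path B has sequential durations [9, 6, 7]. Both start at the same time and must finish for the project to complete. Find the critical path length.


Path A total = 11 + 10 = 21
Path B total = 9 + 6 + 7 = 22
Critical path = longest path = max(21, 22) = 22

22


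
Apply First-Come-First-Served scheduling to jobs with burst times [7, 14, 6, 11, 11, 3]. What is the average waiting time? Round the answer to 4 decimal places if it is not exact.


FCFS order (as given): [7, 14, 6, 11, 11, 3]
Waiting times:
  Job 1: wait = 0
  Job 2: wait = 7
  Job 3: wait = 21
  Job 4: wait = 27
  Job 5: wait = 38
  Job 6: wait = 49
Sum of waiting times = 142
Average waiting time = 142/6 = 23.6667

23.6667


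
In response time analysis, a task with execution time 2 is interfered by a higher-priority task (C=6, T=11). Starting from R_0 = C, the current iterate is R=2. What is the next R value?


R_next = C + ceil(R_prev / T_hp) * C_hp
ceil(2 / 11) = ceil(0.1818) = 1
Interference = 1 * 6 = 6
R_next = 2 + 6 = 8

8


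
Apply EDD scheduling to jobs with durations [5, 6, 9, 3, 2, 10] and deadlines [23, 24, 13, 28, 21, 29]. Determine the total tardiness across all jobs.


Sort by due date (EDD order): [(9, 13), (2, 21), (5, 23), (6, 24), (3, 28), (10, 29)]
Compute completion times and tardiness:
  Job 1: p=9, d=13, C=9, tardiness=max(0,9-13)=0
  Job 2: p=2, d=21, C=11, tardiness=max(0,11-21)=0
  Job 3: p=5, d=23, C=16, tardiness=max(0,16-23)=0
  Job 4: p=6, d=24, C=22, tardiness=max(0,22-24)=0
  Job 5: p=3, d=28, C=25, tardiness=max(0,25-28)=0
  Job 6: p=10, d=29, C=35, tardiness=max(0,35-29)=6
Total tardiness = 6

6


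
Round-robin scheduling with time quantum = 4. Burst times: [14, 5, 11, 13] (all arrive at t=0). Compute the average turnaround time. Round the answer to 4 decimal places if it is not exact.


Time quantum = 4
Execution trace:
  J1 runs 4 units, time = 4
  J2 runs 4 units, time = 8
  J3 runs 4 units, time = 12
  J4 runs 4 units, time = 16
  J1 runs 4 units, time = 20
  J2 runs 1 units, time = 21
  J3 runs 4 units, time = 25
  J4 runs 4 units, time = 29
  J1 runs 4 units, time = 33
  J3 runs 3 units, time = 36
  J4 runs 4 units, time = 40
  J1 runs 2 units, time = 42
  J4 runs 1 units, time = 43
Finish times: [42, 21, 36, 43]
Average turnaround = 142/4 = 35.5

35.5


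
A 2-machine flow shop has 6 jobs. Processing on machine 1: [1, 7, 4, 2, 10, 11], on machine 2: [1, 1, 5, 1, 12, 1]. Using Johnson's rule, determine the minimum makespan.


Apply Johnson's rule:
  Group 1 (a <= b): [(1, 1, 1), (3, 4, 5), (5, 10, 12)]
  Group 2 (a > b): [(2, 7, 1), (4, 2, 1), (6, 11, 1)]
Optimal job order: [1, 3, 5, 2, 4, 6]
Schedule:
  Job 1: M1 done at 1, M2 done at 2
  Job 3: M1 done at 5, M2 done at 10
  Job 5: M1 done at 15, M2 done at 27
  Job 2: M1 done at 22, M2 done at 28
  Job 4: M1 done at 24, M2 done at 29
  Job 6: M1 done at 35, M2 done at 36
Makespan = 36

36


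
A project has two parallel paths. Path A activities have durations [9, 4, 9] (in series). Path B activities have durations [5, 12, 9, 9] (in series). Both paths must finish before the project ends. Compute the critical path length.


Path A total = 9 + 4 + 9 = 22
Path B total = 5 + 12 + 9 + 9 = 35
Critical path = longest path = max(22, 35) = 35

35


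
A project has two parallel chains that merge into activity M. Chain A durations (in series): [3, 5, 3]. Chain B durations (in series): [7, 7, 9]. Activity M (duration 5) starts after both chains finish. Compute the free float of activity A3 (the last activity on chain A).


ES(A3) = sum of predecessors on chain A = 8
EF(A3) = ES + duration = 8 + 3 = 11
Successor of A3 is M. ES(M) = max(sum(A), sum(B)) = max(11, 23) = 23
Free float = ES(successor) - EF(current) = 23 - 11 = 12

12


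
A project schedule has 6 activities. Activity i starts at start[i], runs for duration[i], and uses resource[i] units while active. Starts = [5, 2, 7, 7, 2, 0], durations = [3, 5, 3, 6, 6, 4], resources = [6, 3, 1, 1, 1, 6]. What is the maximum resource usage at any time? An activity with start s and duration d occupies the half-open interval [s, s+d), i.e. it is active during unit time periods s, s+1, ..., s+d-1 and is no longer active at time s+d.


Each activity i is active on [start_i, start_i + duration_i).
Compute total resource usage per time slot:
  t=0: active resources = [6], total = 6
  t=1: active resources = [6], total = 6
  t=2: active resources = [3, 1, 6], total = 10
  t=3: active resources = [3, 1, 6], total = 10
  t=4: active resources = [3, 1], total = 4
  t=5: active resources = [6, 3, 1], total = 10
  t=6: active resources = [6, 3, 1], total = 10
  t=7: active resources = [6, 1, 1, 1], total = 9
  t=8: active resources = [1, 1], total = 2
  t=9: active resources = [1, 1], total = 2
  t=10: active resources = [1], total = 1
  t=11: active resources = [1], total = 1
  t=12: active resources = [1], total = 1
Peak resource demand = 10

10


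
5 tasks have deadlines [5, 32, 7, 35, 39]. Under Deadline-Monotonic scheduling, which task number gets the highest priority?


Sort tasks by relative deadline (ascending):
  Task 1: deadline = 5
  Task 3: deadline = 7
  Task 2: deadline = 32
  Task 4: deadline = 35
  Task 5: deadline = 39
Priority order (highest first): [1, 3, 2, 4, 5]
Highest priority task = 1

1


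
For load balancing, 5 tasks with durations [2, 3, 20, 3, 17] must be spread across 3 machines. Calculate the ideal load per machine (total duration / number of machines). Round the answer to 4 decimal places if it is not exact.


Total processing time = 2 + 3 + 20 + 3 + 17 = 45
Number of machines = 3
Ideal balanced load = 45 / 3 = 15.0

15.0


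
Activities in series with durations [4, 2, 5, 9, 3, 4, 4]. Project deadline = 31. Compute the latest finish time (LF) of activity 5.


LF(activity 5) = deadline - sum of successor durations
Successors: activities 6 through 7 with durations [4, 4]
Sum of successor durations = 8
LF = 31 - 8 = 23

23


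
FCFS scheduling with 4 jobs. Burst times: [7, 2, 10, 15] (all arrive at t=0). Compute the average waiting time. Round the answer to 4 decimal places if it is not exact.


FCFS order (as given): [7, 2, 10, 15]
Waiting times:
  Job 1: wait = 0
  Job 2: wait = 7
  Job 3: wait = 9
  Job 4: wait = 19
Sum of waiting times = 35
Average waiting time = 35/4 = 8.75

8.75


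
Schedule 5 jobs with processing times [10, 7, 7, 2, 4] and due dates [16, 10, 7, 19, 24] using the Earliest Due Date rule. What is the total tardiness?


Sort by due date (EDD order): [(7, 7), (7, 10), (10, 16), (2, 19), (4, 24)]
Compute completion times and tardiness:
  Job 1: p=7, d=7, C=7, tardiness=max(0,7-7)=0
  Job 2: p=7, d=10, C=14, tardiness=max(0,14-10)=4
  Job 3: p=10, d=16, C=24, tardiness=max(0,24-16)=8
  Job 4: p=2, d=19, C=26, tardiness=max(0,26-19)=7
  Job 5: p=4, d=24, C=30, tardiness=max(0,30-24)=6
Total tardiness = 25

25


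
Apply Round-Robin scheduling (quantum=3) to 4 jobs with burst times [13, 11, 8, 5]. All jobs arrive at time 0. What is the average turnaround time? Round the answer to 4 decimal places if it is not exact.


Time quantum = 3
Execution trace:
  J1 runs 3 units, time = 3
  J2 runs 3 units, time = 6
  J3 runs 3 units, time = 9
  J4 runs 3 units, time = 12
  J1 runs 3 units, time = 15
  J2 runs 3 units, time = 18
  J3 runs 3 units, time = 21
  J4 runs 2 units, time = 23
  J1 runs 3 units, time = 26
  J2 runs 3 units, time = 29
  J3 runs 2 units, time = 31
  J1 runs 3 units, time = 34
  J2 runs 2 units, time = 36
  J1 runs 1 units, time = 37
Finish times: [37, 36, 31, 23]
Average turnaround = 127/4 = 31.75

31.75


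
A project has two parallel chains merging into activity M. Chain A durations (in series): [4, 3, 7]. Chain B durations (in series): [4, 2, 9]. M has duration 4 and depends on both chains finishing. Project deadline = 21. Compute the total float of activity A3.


Forward pass: ES(A3) = sum of predecessors on chain A = 7
EF = ES + duration = 7 + 7 = 14
Backward pass: LF(M) = deadline = 21; LS(M) = 21 - 4 = 17
LF(A3) = LS(M) - sum(successors on chain A) = 17 - 0 = 17
LS = LF - duration = 17 - 7 = 10
Total float = LS - ES = 10 - 7 = 3

3


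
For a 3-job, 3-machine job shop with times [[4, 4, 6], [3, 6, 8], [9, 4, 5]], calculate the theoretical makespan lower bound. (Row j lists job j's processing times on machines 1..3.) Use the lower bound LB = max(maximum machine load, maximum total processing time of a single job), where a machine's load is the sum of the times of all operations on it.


Machine loads:
  Machine 1: 4 + 3 + 9 = 16
  Machine 2: 4 + 6 + 4 = 14
  Machine 3: 6 + 8 + 5 = 19
Max machine load = 19
Job totals:
  Job 1: 14
  Job 2: 17
  Job 3: 18
Max job total = 18
Lower bound = max(19, 18) = 19

19


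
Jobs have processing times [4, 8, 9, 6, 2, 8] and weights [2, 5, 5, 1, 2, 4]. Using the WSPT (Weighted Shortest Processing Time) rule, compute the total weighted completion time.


Compute p/w ratios and sort ascending (WSPT): [(2, 2), (8, 5), (9, 5), (4, 2), (8, 4), (6, 1)]
Compute weighted completion times:
  Job (p=2,w=2): C=2, w*C=2*2=4
  Job (p=8,w=5): C=10, w*C=5*10=50
  Job (p=9,w=5): C=19, w*C=5*19=95
  Job (p=4,w=2): C=23, w*C=2*23=46
  Job (p=8,w=4): C=31, w*C=4*31=124
  Job (p=6,w=1): C=37, w*C=1*37=37
Total weighted completion time = 356

356


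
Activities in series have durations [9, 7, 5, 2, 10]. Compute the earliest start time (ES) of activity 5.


Activity 5 starts after activities 1 through 4 complete.
Predecessor durations: [9, 7, 5, 2]
ES = 9 + 7 + 5 + 2 = 23

23


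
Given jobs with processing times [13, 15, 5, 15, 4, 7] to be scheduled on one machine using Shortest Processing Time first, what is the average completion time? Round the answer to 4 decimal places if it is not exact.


Sort jobs by processing time (SPT order): [4, 5, 7, 13, 15, 15]
Compute completion times sequentially:
  Job 1: processing = 4, completes at 4
  Job 2: processing = 5, completes at 9
  Job 3: processing = 7, completes at 16
  Job 4: processing = 13, completes at 29
  Job 5: processing = 15, completes at 44
  Job 6: processing = 15, completes at 59
Sum of completion times = 161
Average completion time = 161/6 = 26.8333

26.8333


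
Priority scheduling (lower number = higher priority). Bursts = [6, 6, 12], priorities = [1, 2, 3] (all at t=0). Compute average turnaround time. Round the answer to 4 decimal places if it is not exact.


Sort by priority (ascending = highest first):
Order: [(1, 6), (2, 6), (3, 12)]
Completion times:
  Priority 1, burst=6, C=6
  Priority 2, burst=6, C=12
  Priority 3, burst=12, C=24
Average turnaround = 42/3 = 14.0

14.0


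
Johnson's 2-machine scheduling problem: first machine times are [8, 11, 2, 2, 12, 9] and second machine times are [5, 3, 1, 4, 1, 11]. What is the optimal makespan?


Apply Johnson's rule:
  Group 1 (a <= b): [(4, 2, 4), (6, 9, 11)]
  Group 2 (a > b): [(1, 8, 5), (2, 11, 3), (3, 2, 1), (5, 12, 1)]
Optimal job order: [4, 6, 1, 2, 3, 5]
Schedule:
  Job 4: M1 done at 2, M2 done at 6
  Job 6: M1 done at 11, M2 done at 22
  Job 1: M1 done at 19, M2 done at 27
  Job 2: M1 done at 30, M2 done at 33
  Job 3: M1 done at 32, M2 done at 34
  Job 5: M1 done at 44, M2 done at 45
Makespan = 45

45


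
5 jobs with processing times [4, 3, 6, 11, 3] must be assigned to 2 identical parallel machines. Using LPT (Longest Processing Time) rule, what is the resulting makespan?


Sort jobs in decreasing order (LPT): [11, 6, 4, 3, 3]
Assign each job to the least loaded machine:
  Machine 1: jobs [11, 3], load = 14
  Machine 2: jobs [6, 4, 3], load = 13
Makespan = max load = 14

14


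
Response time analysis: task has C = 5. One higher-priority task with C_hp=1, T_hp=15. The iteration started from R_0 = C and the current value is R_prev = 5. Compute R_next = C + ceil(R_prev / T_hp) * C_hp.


R_next = C + ceil(R_prev / T_hp) * C_hp
ceil(5 / 15) = ceil(0.3333) = 1
Interference = 1 * 1 = 1
R_next = 5 + 1 = 6

6


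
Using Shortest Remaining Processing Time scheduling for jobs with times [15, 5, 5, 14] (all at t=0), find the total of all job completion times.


Since all jobs arrive at t=0, SRPT equals SPT ordering.
SPT order: [5, 5, 14, 15]
Completion times:
  Job 1: p=5, C=5
  Job 2: p=5, C=10
  Job 3: p=14, C=24
  Job 4: p=15, C=39
Total completion time = 5 + 10 + 24 + 39 = 78

78


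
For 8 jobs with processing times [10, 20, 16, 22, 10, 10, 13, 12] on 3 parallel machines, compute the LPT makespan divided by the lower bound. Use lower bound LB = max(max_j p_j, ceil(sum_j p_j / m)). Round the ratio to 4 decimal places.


LPT order: [22, 20, 16, 13, 12, 10, 10, 10]
Machine loads after assignment: [42, 32, 39]
LPT makespan = 42
Lower bound = max(max_job, ceil(total/3)) = max(22, 38) = 38
Ratio = 42 / 38 = 1.1053

1.1053


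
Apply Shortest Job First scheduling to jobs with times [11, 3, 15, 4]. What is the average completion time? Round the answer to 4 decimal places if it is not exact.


SJF order (ascending): [3, 4, 11, 15]
Completion times:
  Job 1: burst=3, C=3
  Job 2: burst=4, C=7
  Job 3: burst=11, C=18
  Job 4: burst=15, C=33
Average completion = 61/4 = 15.25

15.25
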